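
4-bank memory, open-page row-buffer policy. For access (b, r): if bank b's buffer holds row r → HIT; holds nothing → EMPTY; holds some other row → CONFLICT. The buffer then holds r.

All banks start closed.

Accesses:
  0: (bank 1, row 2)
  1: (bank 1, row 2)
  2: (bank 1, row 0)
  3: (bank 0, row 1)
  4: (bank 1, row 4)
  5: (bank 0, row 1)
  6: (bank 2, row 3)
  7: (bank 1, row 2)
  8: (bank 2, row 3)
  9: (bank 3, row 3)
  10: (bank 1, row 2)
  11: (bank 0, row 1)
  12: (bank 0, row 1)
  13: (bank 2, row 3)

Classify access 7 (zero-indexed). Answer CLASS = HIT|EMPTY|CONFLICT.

0: bank 1 row 2 — prev None → EMPTY
1: bank 1 row 2 — prev 2 → HIT
2: bank 1 row 0 — prev 2 → CONFLICT
3: bank 0 row 1 — prev None → EMPTY
4: bank 1 row 4 — prev 0 → CONFLICT
5: bank 0 row 1 — prev 1 → HIT
6: bank 2 row 3 — prev None → EMPTY
7: bank 1 row 2 — prev 4 → CONFLICT
8: bank 2 row 3 — prev 3 → HIT
9: bank 3 row 3 — prev None → EMPTY
10: bank 1 row 2 — prev 2 → HIT
11: bank 0 row 1 — prev 1 → HIT
12: bank 0 row 1 — prev 1 → HIT
13: bank 2 row 3 — prev 3 → HIT

CLASS = CONFLICT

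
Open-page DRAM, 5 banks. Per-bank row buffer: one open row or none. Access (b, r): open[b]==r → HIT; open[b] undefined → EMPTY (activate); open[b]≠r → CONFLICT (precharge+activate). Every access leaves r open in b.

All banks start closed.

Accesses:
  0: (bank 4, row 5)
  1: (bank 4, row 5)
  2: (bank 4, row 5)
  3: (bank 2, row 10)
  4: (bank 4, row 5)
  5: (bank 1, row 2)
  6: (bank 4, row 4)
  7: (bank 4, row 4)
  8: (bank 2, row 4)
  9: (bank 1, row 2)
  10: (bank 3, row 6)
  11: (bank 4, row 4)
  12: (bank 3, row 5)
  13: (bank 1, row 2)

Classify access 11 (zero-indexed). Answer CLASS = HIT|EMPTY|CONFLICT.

CLASS = HIT

  [0] b4 r5: no row ⇒ E
  [1] b4 r5: had r5 ⇒ H
  [2] b4 r5: had r5 ⇒ H
  [3] b2 r10: no row ⇒ E
  [4] b4 r5: had r5 ⇒ H
  [5] b1 r2: no row ⇒ E
  [6] b4 r4: had r5 ⇒ C
  [7] b4 r4: had r4 ⇒ H
  [8] b2 r4: had r10 ⇒ C
  [9] b1 r2: had r2 ⇒ H
  [10] b3 r6: no row ⇒ E
  [11] b4 r4: had r4 ⇒ H
  [12] b3 r5: had r6 ⇒ C
  [13] b1 r2: had r2 ⇒ H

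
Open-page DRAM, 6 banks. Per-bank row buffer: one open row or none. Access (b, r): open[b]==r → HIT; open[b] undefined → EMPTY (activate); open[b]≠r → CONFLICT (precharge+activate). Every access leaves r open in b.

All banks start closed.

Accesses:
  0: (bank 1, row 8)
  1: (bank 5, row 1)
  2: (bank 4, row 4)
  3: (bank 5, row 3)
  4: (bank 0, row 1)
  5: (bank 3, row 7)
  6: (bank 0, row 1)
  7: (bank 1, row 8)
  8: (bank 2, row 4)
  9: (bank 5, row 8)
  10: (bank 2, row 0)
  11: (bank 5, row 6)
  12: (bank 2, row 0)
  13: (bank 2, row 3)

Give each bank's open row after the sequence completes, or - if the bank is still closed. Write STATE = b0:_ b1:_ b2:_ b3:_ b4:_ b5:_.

#0 (1,8) E
#1 (5,1) E
#2 (4,4) E
#3 (5,3) C  (was 1)
#4 (0,1) E
#5 (3,7) E
#6 (0,1) H  (was 1)
#7 (1,8) H  (was 8)
#8 (2,4) E
#9 (5,8) C  (was 3)
#10 (2,0) C  (was 4)
#11 (5,6) C  (was 8)
#12 (2,0) H  (was 0)
#13 (2,3) C  (was 0)

STATE = b0:1 b1:8 b2:3 b3:7 b4:4 b5:6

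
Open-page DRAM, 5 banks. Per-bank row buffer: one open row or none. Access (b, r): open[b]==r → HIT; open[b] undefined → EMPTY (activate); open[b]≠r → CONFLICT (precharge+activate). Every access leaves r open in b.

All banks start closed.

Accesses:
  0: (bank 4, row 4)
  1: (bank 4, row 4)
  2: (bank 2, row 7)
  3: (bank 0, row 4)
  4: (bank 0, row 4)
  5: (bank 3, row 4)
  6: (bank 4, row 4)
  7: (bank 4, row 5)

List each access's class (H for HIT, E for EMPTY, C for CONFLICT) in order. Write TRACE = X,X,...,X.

TRACE = E,H,E,E,H,E,H,C

#0 (4,4) E
#1 (4,4) H  (was 4)
#2 (2,7) E
#3 (0,4) E
#4 (0,4) H  (was 4)
#5 (3,4) E
#6 (4,4) H  (was 4)
#7 (4,5) C  (was 4)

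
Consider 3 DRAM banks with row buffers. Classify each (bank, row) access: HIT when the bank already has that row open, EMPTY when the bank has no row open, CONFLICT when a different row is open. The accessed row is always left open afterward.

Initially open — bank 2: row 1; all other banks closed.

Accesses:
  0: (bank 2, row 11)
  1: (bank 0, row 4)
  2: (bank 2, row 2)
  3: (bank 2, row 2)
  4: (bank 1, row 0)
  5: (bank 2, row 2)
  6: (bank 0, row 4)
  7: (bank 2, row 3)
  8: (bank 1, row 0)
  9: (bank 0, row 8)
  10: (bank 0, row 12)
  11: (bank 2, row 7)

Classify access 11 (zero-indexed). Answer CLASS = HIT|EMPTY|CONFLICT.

step 0: bank2 1->11 [CONFLICT]
step 1: bank0 None->4 [EMPTY]
step 2: bank2 11->2 [CONFLICT]
step 3: bank2 2->2 [HIT]
step 4: bank1 None->0 [EMPTY]
step 5: bank2 2->2 [HIT]
step 6: bank0 4->4 [HIT]
step 7: bank2 2->3 [CONFLICT]
step 8: bank1 0->0 [HIT]
step 9: bank0 4->8 [CONFLICT]
step 10: bank0 8->12 [CONFLICT]
step 11: bank2 3->7 [CONFLICT]

CLASS = CONFLICT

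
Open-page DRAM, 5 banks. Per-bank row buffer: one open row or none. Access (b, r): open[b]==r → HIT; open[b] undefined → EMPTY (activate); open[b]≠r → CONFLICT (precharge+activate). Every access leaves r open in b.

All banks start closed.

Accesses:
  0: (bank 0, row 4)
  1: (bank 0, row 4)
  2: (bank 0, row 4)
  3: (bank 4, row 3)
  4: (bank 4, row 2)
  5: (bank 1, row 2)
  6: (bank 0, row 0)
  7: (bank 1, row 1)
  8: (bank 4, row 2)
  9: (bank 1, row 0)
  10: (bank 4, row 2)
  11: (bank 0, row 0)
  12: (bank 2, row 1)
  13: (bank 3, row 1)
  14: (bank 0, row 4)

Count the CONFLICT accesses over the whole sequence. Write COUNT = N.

#0 (0,4) E
#1 (0,4) H  (was 4)
#2 (0,4) H  (was 4)
#3 (4,3) E
#4 (4,2) C  (was 3)
#5 (1,2) E
#6 (0,0) C  (was 4)
#7 (1,1) C  (was 2)
#8 (4,2) H  (was 2)
#9 (1,0) C  (was 1)
#10 (4,2) H  (was 2)
#11 (0,0) H  (was 0)
#12 (2,1) E
#13 (3,1) E
#14 (0,4) C  (was 0)

COUNT = 5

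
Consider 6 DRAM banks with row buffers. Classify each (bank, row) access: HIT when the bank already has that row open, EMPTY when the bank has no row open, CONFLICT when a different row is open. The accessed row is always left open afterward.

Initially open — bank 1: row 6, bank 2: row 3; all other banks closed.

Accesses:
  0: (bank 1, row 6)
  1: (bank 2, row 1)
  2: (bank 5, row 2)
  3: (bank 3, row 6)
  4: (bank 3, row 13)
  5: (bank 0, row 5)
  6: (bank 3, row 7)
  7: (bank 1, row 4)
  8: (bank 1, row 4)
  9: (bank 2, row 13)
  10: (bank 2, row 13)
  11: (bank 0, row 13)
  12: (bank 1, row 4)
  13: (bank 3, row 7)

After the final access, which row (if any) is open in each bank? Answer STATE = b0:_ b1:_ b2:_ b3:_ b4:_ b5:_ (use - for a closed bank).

STATE = b0:13 b1:4 b2:13 b3:7 b4:- b5:2

step 0: bank1 6->6 [HIT]
step 1: bank2 3->1 [CONFLICT]
step 2: bank5 None->2 [EMPTY]
step 3: bank3 None->6 [EMPTY]
step 4: bank3 6->13 [CONFLICT]
step 5: bank0 None->5 [EMPTY]
step 6: bank3 13->7 [CONFLICT]
step 7: bank1 6->4 [CONFLICT]
step 8: bank1 4->4 [HIT]
step 9: bank2 1->13 [CONFLICT]
step 10: bank2 13->13 [HIT]
step 11: bank0 5->13 [CONFLICT]
step 12: bank1 4->4 [HIT]
step 13: bank3 7->7 [HIT]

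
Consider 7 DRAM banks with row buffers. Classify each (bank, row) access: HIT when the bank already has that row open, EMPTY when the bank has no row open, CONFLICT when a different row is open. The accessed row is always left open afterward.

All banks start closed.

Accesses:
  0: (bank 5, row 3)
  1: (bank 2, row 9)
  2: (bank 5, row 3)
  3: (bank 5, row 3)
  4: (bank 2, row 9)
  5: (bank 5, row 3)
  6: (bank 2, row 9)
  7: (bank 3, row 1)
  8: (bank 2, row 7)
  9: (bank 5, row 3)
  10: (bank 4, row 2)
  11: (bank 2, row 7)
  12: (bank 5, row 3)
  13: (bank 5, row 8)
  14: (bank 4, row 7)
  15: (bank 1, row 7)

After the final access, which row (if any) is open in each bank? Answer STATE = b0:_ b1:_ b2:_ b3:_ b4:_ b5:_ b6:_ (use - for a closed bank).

STATE = b0:- b1:7 b2:7 b3:1 b4:7 b5:8 b6:-

0: bank 5 row 3 — prev None → EMPTY
1: bank 2 row 9 — prev None → EMPTY
2: bank 5 row 3 — prev 3 → HIT
3: bank 5 row 3 — prev 3 → HIT
4: bank 2 row 9 — prev 9 → HIT
5: bank 5 row 3 — prev 3 → HIT
6: bank 2 row 9 — prev 9 → HIT
7: bank 3 row 1 — prev None → EMPTY
8: bank 2 row 7 — prev 9 → CONFLICT
9: bank 5 row 3 — prev 3 → HIT
10: bank 4 row 2 — prev None → EMPTY
11: bank 2 row 7 — prev 7 → HIT
12: bank 5 row 3 — prev 3 → HIT
13: bank 5 row 8 — prev 3 → CONFLICT
14: bank 4 row 7 — prev 2 → CONFLICT
15: bank 1 row 7 — prev None → EMPTY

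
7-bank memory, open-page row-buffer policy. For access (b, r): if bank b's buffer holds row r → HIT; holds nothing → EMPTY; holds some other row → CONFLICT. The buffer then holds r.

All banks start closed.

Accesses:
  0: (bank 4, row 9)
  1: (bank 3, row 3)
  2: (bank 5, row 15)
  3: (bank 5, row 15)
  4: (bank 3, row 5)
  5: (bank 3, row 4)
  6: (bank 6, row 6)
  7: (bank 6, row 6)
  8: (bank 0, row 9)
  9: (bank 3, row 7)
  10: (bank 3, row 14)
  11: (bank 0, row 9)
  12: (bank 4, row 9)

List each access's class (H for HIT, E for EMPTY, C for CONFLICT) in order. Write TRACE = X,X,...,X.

TRACE = E,E,E,H,C,C,E,H,E,C,C,H,H

step 0: bank4 None->9 [EMPTY]
step 1: bank3 None->3 [EMPTY]
step 2: bank5 None->15 [EMPTY]
step 3: bank5 15->15 [HIT]
step 4: bank3 3->5 [CONFLICT]
step 5: bank3 5->4 [CONFLICT]
step 6: bank6 None->6 [EMPTY]
step 7: bank6 6->6 [HIT]
step 8: bank0 None->9 [EMPTY]
step 9: bank3 4->7 [CONFLICT]
step 10: bank3 7->14 [CONFLICT]
step 11: bank0 9->9 [HIT]
step 12: bank4 9->9 [HIT]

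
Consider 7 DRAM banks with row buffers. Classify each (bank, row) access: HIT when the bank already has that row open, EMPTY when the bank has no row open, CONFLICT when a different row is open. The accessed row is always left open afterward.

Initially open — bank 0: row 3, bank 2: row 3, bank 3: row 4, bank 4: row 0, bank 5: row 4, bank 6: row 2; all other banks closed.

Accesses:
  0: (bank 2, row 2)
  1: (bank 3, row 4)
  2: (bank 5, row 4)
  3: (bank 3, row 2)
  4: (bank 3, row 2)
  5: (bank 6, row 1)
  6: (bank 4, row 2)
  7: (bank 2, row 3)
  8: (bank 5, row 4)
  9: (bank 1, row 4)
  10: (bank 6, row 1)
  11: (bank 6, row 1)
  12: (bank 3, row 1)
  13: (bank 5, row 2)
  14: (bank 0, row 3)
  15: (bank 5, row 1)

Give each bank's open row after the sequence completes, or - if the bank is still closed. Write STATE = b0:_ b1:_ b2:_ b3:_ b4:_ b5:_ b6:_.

0: bank 2 row 2 — prev 3 → CONFLICT
1: bank 3 row 4 — prev 4 → HIT
2: bank 5 row 4 — prev 4 → HIT
3: bank 3 row 2 — prev 4 → CONFLICT
4: bank 3 row 2 — prev 2 → HIT
5: bank 6 row 1 — prev 2 → CONFLICT
6: bank 4 row 2 — prev 0 → CONFLICT
7: bank 2 row 3 — prev 2 → CONFLICT
8: bank 5 row 4 — prev 4 → HIT
9: bank 1 row 4 — prev None → EMPTY
10: bank 6 row 1 — prev 1 → HIT
11: bank 6 row 1 — prev 1 → HIT
12: bank 3 row 1 — prev 2 → CONFLICT
13: bank 5 row 2 — prev 4 → CONFLICT
14: bank 0 row 3 — prev 3 → HIT
15: bank 5 row 1 — prev 2 → CONFLICT

STATE = b0:3 b1:4 b2:3 b3:1 b4:2 b5:1 b6:1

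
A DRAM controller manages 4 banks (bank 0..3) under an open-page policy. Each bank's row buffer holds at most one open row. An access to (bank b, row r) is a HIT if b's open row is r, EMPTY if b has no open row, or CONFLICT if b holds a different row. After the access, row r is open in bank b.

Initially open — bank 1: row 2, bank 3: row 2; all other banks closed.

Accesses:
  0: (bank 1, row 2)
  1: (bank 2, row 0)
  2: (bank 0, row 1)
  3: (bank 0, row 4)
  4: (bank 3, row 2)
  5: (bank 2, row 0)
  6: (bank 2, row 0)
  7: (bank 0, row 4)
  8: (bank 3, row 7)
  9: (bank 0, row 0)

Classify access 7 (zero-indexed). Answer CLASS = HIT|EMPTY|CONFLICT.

CLASS = HIT

#0 (1,2) H  (was 2)
#1 (2,0) E
#2 (0,1) E
#3 (0,4) C  (was 1)
#4 (3,2) H  (was 2)
#5 (2,0) H  (was 0)
#6 (2,0) H  (was 0)
#7 (0,4) H  (was 4)
#8 (3,7) C  (was 2)
#9 (0,0) C  (was 4)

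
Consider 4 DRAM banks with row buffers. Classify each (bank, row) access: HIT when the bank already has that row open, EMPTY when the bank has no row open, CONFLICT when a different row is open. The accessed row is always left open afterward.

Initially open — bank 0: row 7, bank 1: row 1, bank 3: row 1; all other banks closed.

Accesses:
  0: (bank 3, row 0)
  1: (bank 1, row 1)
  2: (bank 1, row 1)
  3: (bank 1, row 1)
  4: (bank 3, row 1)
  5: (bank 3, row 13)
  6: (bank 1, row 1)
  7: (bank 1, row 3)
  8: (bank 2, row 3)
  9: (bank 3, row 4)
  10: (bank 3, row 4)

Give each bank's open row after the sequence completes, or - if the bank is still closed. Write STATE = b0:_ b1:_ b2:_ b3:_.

step 0: bank3 1->0 [CONFLICT]
step 1: bank1 1->1 [HIT]
step 2: bank1 1->1 [HIT]
step 3: bank1 1->1 [HIT]
step 4: bank3 0->1 [CONFLICT]
step 5: bank3 1->13 [CONFLICT]
step 6: bank1 1->1 [HIT]
step 7: bank1 1->3 [CONFLICT]
step 8: bank2 None->3 [EMPTY]
step 9: bank3 13->4 [CONFLICT]
step 10: bank3 4->4 [HIT]

STATE = b0:7 b1:3 b2:3 b3:4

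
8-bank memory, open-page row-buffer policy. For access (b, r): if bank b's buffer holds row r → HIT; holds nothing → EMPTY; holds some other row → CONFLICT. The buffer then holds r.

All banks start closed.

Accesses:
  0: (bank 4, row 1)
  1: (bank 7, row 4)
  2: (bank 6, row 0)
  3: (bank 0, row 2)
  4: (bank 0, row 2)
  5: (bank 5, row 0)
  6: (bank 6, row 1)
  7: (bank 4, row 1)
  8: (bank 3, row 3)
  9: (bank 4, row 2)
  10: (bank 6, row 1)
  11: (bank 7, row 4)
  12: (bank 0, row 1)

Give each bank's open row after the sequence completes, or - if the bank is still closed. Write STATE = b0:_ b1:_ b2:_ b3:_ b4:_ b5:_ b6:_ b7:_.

STATE = b0:1 b1:- b2:- b3:3 b4:2 b5:0 b6:1 b7:4

  [0] b4 r1: no row ⇒ E
  [1] b7 r4: no row ⇒ E
  [2] b6 r0: no row ⇒ E
  [3] b0 r2: no row ⇒ E
  [4] b0 r2: had r2 ⇒ H
  [5] b5 r0: no row ⇒ E
  [6] b6 r1: had r0 ⇒ C
  [7] b4 r1: had r1 ⇒ H
  [8] b3 r3: no row ⇒ E
  [9] b4 r2: had r1 ⇒ C
  [10] b6 r1: had r1 ⇒ H
  [11] b7 r4: had r4 ⇒ H
  [12] b0 r1: had r2 ⇒ C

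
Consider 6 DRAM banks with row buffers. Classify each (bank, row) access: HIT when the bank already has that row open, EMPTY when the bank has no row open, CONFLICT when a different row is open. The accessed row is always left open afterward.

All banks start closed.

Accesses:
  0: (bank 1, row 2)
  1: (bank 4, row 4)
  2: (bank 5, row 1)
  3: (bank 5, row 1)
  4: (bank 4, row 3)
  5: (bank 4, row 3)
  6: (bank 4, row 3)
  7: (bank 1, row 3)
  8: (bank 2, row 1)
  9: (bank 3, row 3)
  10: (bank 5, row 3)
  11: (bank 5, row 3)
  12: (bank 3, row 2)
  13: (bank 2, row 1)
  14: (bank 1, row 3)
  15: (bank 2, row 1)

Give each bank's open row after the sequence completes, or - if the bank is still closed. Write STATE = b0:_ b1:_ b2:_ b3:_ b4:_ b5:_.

0: bank 1 row 2 — prev None → EMPTY
1: bank 4 row 4 — prev None → EMPTY
2: bank 5 row 1 — prev None → EMPTY
3: bank 5 row 1 — prev 1 → HIT
4: bank 4 row 3 — prev 4 → CONFLICT
5: bank 4 row 3 — prev 3 → HIT
6: bank 4 row 3 — prev 3 → HIT
7: bank 1 row 3 — prev 2 → CONFLICT
8: bank 2 row 1 — prev None → EMPTY
9: bank 3 row 3 — prev None → EMPTY
10: bank 5 row 3 — prev 1 → CONFLICT
11: bank 5 row 3 — prev 3 → HIT
12: bank 3 row 2 — prev 3 → CONFLICT
13: bank 2 row 1 — prev 1 → HIT
14: bank 1 row 3 — prev 3 → HIT
15: bank 2 row 1 — prev 1 → HIT

STATE = b0:- b1:3 b2:1 b3:2 b4:3 b5:3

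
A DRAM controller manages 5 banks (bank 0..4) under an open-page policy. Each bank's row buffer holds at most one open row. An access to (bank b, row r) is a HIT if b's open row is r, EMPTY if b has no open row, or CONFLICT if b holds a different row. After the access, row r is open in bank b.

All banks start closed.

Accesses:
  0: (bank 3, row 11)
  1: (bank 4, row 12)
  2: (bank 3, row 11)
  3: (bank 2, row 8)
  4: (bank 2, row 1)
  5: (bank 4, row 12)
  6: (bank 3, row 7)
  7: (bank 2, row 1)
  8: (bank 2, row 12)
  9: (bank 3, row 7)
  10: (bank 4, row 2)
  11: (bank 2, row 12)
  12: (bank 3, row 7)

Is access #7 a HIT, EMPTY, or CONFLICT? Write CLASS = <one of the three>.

#0 (3,11) E
#1 (4,12) E
#2 (3,11) H  (was 11)
#3 (2,8) E
#4 (2,1) C  (was 8)
#5 (4,12) H  (was 12)
#6 (3,7) C  (was 11)
#7 (2,1) H  (was 1)
#8 (2,12) C  (was 1)
#9 (3,7) H  (was 7)
#10 (4,2) C  (was 12)
#11 (2,12) H  (was 12)
#12 (3,7) H  (was 7)

CLASS = HIT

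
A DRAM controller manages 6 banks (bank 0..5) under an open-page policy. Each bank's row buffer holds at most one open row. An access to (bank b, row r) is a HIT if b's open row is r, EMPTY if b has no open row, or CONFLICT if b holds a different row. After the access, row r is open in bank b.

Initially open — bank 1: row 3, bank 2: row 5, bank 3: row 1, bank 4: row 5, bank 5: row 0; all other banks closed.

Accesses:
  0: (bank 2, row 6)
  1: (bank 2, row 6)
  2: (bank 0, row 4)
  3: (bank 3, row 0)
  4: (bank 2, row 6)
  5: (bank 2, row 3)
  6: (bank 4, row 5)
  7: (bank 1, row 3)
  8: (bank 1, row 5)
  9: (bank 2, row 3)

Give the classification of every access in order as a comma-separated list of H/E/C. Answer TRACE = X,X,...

TRACE = C,H,E,C,H,C,H,H,C,H

#0 (2,6) C  (was 5)
#1 (2,6) H  (was 6)
#2 (0,4) E
#3 (3,0) C  (was 1)
#4 (2,6) H  (was 6)
#5 (2,3) C  (was 6)
#6 (4,5) H  (was 5)
#7 (1,3) H  (was 3)
#8 (1,5) C  (was 3)
#9 (2,3) H  (was 3)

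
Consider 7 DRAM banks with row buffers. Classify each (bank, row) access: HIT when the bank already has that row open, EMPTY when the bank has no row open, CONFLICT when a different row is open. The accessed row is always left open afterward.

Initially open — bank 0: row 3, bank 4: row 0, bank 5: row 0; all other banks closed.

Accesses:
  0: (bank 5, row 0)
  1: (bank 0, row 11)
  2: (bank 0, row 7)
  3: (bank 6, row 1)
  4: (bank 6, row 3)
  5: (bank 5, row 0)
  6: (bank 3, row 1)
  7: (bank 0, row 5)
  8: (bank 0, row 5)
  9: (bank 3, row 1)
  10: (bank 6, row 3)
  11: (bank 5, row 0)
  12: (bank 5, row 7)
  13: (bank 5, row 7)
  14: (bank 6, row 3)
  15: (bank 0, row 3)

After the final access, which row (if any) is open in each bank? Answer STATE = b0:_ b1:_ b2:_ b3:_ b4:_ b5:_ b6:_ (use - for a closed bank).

STATE = b0:3 b1:- b2:- b3:1 b4:0 b5:7 b6:3

step 0: bank5 0->0 [HIT]
step 1: bank0 3->11 [CONFLICT]
step 2: bank0 11->7 [CONFLICT]
step 3: bank6 None->1 [EMPTY]
step 4: bank6 1->3 [CONFLICT]
step 5: bank5 0->0 [HIT]
step 6: bank3 None->1 [EMPTY]
step 7: bank0 7->5 [CONFLICT]
step 8: bank0 5->5 [HIT]
step 9: bank3 1->1 [HIT]
step 10: bank6 3->3 [HIT]
step 11: bank5 0->0 [HIT]
step 12: bank5 0->7 [CONFLICT]
step 13: bank5 7->7 [HIT]
step 14: bank6 3->3 [HIT]
step 15: bank0 5->3 [CONFLICT]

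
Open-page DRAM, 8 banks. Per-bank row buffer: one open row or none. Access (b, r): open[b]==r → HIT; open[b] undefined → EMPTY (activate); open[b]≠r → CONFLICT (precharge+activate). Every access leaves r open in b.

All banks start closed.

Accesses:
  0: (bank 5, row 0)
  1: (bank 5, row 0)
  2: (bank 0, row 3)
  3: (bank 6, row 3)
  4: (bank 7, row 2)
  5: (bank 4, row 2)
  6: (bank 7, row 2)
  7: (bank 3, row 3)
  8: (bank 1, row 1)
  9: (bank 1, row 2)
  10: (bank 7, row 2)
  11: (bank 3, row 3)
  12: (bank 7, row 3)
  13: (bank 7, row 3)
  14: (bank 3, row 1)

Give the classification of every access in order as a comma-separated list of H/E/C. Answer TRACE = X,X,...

TRACE = E,H,E,E,E,E,H,E,E,C,H,H,C,H,C

0: bank 5 row 0 — prev None → EMPTY
1: bank 5 row 0 — prev 0 → HIT
2: bank 0 row 3 — prev None → EMPTY
3: bank 6 row 3 — prev None → EMPTY
4: bank 7 row 2 — prev None → EMPTY
5: bank 4 row 2 — prev None → EMPTY
6: bank 7 row 2 — prev 2 → HIT
7: bank 3 row 3 — prev None → EMPTY
8: bank 1 row 1 — prev None → EMPTY
9: bank 1 row 2 — prev 1 → CONFLICT
10: bank 7 row 2 — prev 2 → HIT
11: bank 3 row 3 — prev 3 → HIT
12: bank 7 row 3 — prev 2 → CONFLICT
13: bank 7 row 3 — prev 3 → HIT
14: bank 3 row 1 — prev 3 → CONFLICT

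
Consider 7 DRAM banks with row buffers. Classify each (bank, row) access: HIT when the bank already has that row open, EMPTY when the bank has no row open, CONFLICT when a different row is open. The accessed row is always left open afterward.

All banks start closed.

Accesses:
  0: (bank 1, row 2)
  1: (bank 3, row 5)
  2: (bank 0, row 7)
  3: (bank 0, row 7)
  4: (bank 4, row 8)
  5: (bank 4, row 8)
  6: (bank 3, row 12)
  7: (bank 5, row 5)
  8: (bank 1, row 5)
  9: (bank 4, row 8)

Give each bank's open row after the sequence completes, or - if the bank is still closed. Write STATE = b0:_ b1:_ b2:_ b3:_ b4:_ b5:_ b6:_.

#0 (1,2) E
#1 (3,5) E
#2 (0,7) E
#3 (0,7) H  (was 7)
#4 (4,8) E
#5 (4,8) H  (was 8)
#6 (3,12) C  (was 5)
#7 (5,5) E
#8 (1,5) C  (was 2)
#9 (4,8) H  (was 8)

STATE = b0:7 b1:5 b2:- b3:12 b4:8 b5:5 b6:-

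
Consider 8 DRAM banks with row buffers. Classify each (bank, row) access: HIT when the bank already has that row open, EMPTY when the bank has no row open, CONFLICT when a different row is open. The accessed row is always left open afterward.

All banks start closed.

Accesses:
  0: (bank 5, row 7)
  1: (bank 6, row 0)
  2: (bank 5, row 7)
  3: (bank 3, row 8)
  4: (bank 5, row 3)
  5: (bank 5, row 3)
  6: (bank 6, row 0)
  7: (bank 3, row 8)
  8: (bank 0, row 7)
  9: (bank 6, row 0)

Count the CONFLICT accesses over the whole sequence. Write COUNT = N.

  [0] b5 r7: no row ⇒ E
  [1] b6 r0: no row ⇒ E
  [2] b5 r7: had r7 ⇒ H
  [3] b3 r8: no row ⇒ E
  [4] b5 r3: had r7 ⇒ C
  [5] b5 r3: had r3 ⇒ H
  [6] b6 r0: had r0 ⇒ H
  [7] b3 r8: had r8 ⇒ H
  [8] b0 r7: no row ⇒ E
  [9] b6 r0: had r0 ⇒ H

COUNT = 1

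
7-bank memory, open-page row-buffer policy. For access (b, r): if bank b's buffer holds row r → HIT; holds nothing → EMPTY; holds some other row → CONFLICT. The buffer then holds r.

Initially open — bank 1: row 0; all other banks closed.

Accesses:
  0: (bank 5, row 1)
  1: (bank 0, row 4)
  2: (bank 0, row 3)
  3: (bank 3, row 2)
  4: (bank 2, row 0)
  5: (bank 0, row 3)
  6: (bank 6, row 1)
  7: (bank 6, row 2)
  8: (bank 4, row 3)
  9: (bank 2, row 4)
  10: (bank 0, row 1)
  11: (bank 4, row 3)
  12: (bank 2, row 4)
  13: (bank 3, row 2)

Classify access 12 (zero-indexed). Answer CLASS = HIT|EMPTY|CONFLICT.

0: bank 5 row 1 — prev None → EMPTY
1: bank 0 row 4 — prev None → EMPTY
2: bank 0 row 3 — prev 4 → CONFLICT
3: bank 3 row 2 — prev None → EMPTY
4: bank 2 row 0 — prev None → EMPTY
5: bank 0 row 3 — prev 3 → HIT
6: bank 6 row 1 — prev None → EMPTY
7: bank 6 row 2 — prev 1 → CONFLICT
8: bank 4 row 3 — prev None → EMPTY
9: bank 2 row 4 — prev 0 → CONFLICT
10: bank 0 row 1 — prev 3 → CONFLICT
11: bank 4 row 3 — prev 3 → HIT
12: bank 2 row 4 — prev 4 → HIT
13: bank 3 row 2 — prev 2 → HIT

CLASS = HIT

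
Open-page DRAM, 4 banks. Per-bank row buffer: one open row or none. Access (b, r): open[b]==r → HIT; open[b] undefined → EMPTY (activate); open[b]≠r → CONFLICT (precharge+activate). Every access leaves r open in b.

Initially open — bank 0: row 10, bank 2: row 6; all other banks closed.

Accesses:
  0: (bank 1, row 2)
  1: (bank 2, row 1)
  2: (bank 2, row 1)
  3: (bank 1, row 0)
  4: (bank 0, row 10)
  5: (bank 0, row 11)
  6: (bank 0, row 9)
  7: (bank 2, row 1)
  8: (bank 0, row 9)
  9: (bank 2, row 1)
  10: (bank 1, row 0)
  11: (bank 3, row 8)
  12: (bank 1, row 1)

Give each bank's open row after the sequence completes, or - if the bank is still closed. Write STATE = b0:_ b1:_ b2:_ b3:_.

STATE = b0:9 b1:1 b2:1 b3:8

step 0: bank1 None->2 [EMPTY]
step 1: bank2 6->1 [CONFLICT]
step 2: bank2 1->1 [HIT]
step 3: bank1 2->0 [CONFLICT]
step 4: bank0 10->10 [HIT]
step 5: bank0 10->11 [CONFLICT]
step 6: bank0 11->9 [CONFLICT]
step 7: bank2 1->1 [HIT]
step 8: bank0 9->9 [HIT]
step 9: bank2 1->1 [HIT]
step 10: bank1 0->0 [HIT]
step 11: bank3 None->8 [EMPTY]
step 12: bank1 0->1 [CONFLICT]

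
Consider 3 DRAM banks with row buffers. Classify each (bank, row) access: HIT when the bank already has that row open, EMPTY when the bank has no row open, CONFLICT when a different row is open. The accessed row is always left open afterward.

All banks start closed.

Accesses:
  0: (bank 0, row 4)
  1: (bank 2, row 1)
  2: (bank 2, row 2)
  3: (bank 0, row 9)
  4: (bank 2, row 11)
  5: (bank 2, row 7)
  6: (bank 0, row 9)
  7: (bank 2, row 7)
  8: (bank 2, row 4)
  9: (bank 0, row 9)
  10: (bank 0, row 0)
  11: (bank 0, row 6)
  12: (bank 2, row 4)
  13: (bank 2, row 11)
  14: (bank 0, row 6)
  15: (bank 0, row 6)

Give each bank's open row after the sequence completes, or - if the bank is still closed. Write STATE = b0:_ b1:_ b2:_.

0: bank 0 row 4 — prev None → EMPTY
1: bank 2 row 1 — prev None → EMPTY
2: bank 2 row 2 — prev 1 → CONFLICT
3: bank 0 row 9 — prev 4 → CONFLICT
4: bank 2 row 11 — prev 2 → CONFLICT
5: bank 2 row 7 — prev 11 → CONFLICT
6: bank 0 row 9 — prev 9 → HIT
7: bank 2 row 7 — prev 7 → HIT
8: bank 2 row 4 — prev 7 → CONFLICT
9: bank 0 row 9 — prev 9 → HIT
10: bank 0 row 0 — prev 9 → CONFLICT
11: bank 0 row 6 — prev 0 → CONFLICT
12: bank 2 row 4 — prev 4 → HIT
13: bank 2 row 11 — prev 4 → CONFLICT
14: bank 0 row 6 — prev 6 → HIT
15: bank 0 row 6 — prev 6 → HIT

STATE = b0:6 b1:- b2:11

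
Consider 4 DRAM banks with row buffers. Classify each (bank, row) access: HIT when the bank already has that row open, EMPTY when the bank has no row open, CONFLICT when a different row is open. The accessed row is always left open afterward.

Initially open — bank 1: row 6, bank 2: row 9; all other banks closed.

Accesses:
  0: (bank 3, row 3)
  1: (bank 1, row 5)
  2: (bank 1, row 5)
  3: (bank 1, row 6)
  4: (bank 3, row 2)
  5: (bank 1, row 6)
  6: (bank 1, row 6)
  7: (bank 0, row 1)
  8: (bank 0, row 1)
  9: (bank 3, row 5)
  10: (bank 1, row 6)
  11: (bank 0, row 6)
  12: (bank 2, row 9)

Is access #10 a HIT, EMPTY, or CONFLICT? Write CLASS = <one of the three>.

CLASS = HIT

step 0: bank3 None->3 [EMPTY]
step 1: bank1 6->5 [CONFLICT]
step 2: bank1 5->5 [HIT]
step 3: bank1 5->6 [CONFLICT]
step 4: bank3 3->2 [CONFLICT]
step 5: bank1 6->6 [HIT]
step 6: bank1 6->6 [HIT]
step 7: bank0 None->1 [EMPTY]
step 8: bank0 1->1 [HIT]
step 9: bank3 2->5 [CONFLICT]
step 10: bank1 6->6 [HIT]
step 11: bank0 1->6 [CONFLICT]
step 12: bank2 9->9 [HIT]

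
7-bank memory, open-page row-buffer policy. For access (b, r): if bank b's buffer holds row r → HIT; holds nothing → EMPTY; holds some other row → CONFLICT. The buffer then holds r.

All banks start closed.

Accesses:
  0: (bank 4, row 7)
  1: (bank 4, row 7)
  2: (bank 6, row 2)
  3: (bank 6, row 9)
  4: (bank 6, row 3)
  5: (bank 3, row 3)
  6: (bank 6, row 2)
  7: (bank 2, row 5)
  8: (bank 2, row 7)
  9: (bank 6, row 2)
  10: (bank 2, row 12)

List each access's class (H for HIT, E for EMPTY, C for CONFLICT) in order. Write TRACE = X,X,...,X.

step 0: bank4 None->7 [EMPTY]
step 1: bank4 7->7 [HIT]
step 2: bank6 None->2 [EMPTY]
step 3: bank6 2->9 [CONFLICT]
step 4: bank6 9->3 [CONFLICT]
step 5: bank3 None->3 [EMPTY]
step 6: bank6 3->2 [CONFLICT]
step 7: bank2 None->5 [EMPTY]
step 8: bank2 5->7 [CONFLICT]
step 9: bank6 2->2 [HIT]
step 10: bank2 7->12 [CONFLICT]

TRACE = E,H,E,C,C,E,C,E,C,H,C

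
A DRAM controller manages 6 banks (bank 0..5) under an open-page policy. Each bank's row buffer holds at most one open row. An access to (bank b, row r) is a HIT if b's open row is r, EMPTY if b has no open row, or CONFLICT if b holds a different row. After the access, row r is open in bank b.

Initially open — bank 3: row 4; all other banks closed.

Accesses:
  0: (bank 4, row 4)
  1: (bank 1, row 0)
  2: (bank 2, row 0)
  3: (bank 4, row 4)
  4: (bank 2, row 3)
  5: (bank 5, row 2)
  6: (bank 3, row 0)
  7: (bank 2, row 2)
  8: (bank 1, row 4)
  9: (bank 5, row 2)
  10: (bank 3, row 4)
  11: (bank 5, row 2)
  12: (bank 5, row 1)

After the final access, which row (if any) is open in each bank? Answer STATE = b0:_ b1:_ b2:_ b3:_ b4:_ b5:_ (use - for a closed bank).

STATE = b0:- b1:4 b2:2 b3:4 b4:4 b5:1

  [0] b4 r4: no row ⇒ E
  [1] b1 r0: no row ⇒ E
  [2] b2 r0: no row ⇒ E
  [3] b4 r4: had r4 ⇒ H
  [4] b2 r3: had r0 ⇒ C
  [5] b5 r2: no row ⇒ E
  [6] b3 r0: had r4 ⇒ C
  [7] b2 r2: had r3 ⇒ C
  [8] b1 r4: had r0 ⇒ C
  [9] b5 r2: had r2 ⇒ H
  [10] b3 r4: had r0 ⇒ C
  [11] b5 r2: had r2 ⇒ H
  [12] b5 r1: had r2 ⇒ C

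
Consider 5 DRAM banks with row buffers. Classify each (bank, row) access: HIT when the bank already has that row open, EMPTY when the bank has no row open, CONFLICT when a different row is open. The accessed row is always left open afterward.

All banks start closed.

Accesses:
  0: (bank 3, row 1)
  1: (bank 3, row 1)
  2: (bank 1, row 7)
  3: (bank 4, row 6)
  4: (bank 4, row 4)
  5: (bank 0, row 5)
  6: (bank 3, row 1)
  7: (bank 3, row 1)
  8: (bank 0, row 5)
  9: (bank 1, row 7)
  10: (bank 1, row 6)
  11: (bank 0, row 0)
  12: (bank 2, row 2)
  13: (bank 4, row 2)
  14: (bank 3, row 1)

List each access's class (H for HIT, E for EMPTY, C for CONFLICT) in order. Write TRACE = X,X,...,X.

step 0: bank3 None->1 [EMPTY]
step 1: bank3 1->1 [HIT]
step 2: bank1 None->7 [EMPTY]
step 3: bank4 None->6 [EMPTY]
step 4: bank4 6->4 [CONFLICT]
step 5: bank0 None->5 [EMPTY]
step 6: bank3 1->1 [HIT]
step 7: bank3 1->1 [HIT]
step 8: bank0 5->5 [HIT]
step 9: bank1 7->7 [HIT]
step 10: bank1 7->6 [CONFLICT]
step 11: bank0 5->0 [CONFLICT]
step 12: bank2 None->2 [EMPTY]
step 13: bank4 4->2 [CONFLICT]
step 14: bank3 1->1 [HIT]

TRACE = E,H,E,E,C,E,H,H,H,H,C,C,E,C,H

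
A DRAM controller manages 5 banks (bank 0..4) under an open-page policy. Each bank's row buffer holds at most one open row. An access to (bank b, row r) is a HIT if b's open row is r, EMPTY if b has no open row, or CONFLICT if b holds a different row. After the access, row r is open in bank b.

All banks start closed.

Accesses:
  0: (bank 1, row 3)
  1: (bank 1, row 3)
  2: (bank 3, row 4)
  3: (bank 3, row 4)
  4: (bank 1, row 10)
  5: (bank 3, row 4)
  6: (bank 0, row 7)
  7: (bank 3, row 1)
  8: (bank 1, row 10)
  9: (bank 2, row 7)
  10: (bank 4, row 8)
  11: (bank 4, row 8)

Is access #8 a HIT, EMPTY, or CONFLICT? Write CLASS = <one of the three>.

CLASS = HIT

step 0: bank1 None->3 [EMPTY]
step 1: bank1 3->3 [HIT]
step 2: bank3 None->4 [EMPTY]
step 3: bank3 4->4 [HIT]
step 4: bank1 3->10 [CONFLICT]
step 5: bank3 4->4 [HIT]
step 6: bank0 None->7 [EMPTY]
step 7: bank3 4->1 [CONFLICT]
step 8: bank1 10->10 [HIT]
step 9: bank2 None->7 [EMPTY]
step 10: bank4 None->8 [EMPTY]
step 11: bank4 8->8 [HIT]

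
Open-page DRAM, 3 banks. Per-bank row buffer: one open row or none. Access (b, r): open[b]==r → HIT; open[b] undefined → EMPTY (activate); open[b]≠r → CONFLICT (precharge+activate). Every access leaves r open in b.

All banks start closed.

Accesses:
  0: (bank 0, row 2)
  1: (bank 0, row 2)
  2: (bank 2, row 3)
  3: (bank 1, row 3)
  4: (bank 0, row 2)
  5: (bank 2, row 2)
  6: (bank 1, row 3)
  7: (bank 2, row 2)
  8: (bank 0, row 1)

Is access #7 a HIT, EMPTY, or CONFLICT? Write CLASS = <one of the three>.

#0 (0,2) E
#1 (0,2) H  (was 2)
#2 (2,3) E
#3 (1,3) E
#4 (0,2) H  (was 2)
#5 (2,2) C  (was 3)
#6 (1,3) H  (was 3)
#7 (2,2) H  (was 2)
#8 (0,1) C  (was 2)

CLASS = HIT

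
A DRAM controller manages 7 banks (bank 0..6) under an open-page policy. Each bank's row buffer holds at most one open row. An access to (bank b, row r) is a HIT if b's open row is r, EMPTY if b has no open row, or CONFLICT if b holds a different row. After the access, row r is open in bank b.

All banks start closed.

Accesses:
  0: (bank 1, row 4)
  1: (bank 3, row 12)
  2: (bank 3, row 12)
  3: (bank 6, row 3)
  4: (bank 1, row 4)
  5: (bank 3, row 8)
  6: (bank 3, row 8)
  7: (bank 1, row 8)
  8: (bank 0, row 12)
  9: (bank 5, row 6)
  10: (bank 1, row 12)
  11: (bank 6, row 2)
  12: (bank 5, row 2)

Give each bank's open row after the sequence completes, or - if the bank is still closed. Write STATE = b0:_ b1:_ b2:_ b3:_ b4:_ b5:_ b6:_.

#0 (1,4) E
#1 (3,12) E
#2 (3,12) H  (was 12)
#3 (6,3) E
#4 (1,4) H  (was 4)
#5 (3,8) C  (was 12)
#6 (3,8) H  (was 8)
#7 (1,8) C  (was 4)
#8 (0,12) E
#9 (5,6) E
#10 (1,12) C  (was 8)
#11 (6,2) C  (was 3)
#12 (5,2) C  (was 6)

STATE = b0:12 b1:12 b2:- b3:8 b4:- b5:2 b6:2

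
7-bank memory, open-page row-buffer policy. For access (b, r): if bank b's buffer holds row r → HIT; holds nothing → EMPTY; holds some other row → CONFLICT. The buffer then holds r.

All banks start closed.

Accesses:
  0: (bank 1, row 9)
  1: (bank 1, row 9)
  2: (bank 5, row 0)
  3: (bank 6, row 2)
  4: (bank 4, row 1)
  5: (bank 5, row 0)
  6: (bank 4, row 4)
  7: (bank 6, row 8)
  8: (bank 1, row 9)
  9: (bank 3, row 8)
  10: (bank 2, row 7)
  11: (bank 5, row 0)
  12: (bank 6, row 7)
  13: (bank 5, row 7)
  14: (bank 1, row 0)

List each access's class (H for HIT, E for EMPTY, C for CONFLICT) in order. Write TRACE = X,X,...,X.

step 0: bank1 None->9 [EMPTY]
step 1: bank1 9->9 [HIT]
step 2: bank5 None->0 [EMPTY]
step 3: bank6 None->2 [EMPTY]
step 4: bank4 None->1 [EMPTY]
step 5: bank5 0->0 [HIT]
step 6: bank4 1->4 [CONFLICT]
step 7: bank6 2->8 [CONFLICT]
step 8: bank1 9->9 [HIT]
step 9: bank3 None->8 [EMPTY]
step 10: bank2 None->7 [EMPTY]
step 11: bank5 0->0 [HIT]
step 12: bank6 8->7 [CONFLICT]
step 13: bank5 0->7 [CONFLICT]
step 14: bank1 9->0 [CONFLICT]

TRACE = E,H,E,E,E,H,C,C,H,E,E,H,C,C,C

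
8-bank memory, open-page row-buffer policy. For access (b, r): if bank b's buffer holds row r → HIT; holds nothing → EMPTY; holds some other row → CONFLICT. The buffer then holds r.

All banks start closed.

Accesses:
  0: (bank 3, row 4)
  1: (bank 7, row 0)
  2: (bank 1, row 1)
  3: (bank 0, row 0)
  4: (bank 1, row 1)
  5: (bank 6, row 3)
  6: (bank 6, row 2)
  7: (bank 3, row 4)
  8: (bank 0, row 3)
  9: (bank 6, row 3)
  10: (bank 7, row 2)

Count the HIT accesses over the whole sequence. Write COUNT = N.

#0 (3,4) E
#1 (7,0) E
#2 (1,1) E
#3 (0,0) E
#4 (1,1) H  (was 1)
#5 (6,3) E
#6 (6,2) C  (was 3)
#7 (3,4) H  (was 4)
#8 (0,3) C  (was 0)
#9 (6,3) C  (was 2)
#10 (7,2) C  (was 0)

COUNT = 2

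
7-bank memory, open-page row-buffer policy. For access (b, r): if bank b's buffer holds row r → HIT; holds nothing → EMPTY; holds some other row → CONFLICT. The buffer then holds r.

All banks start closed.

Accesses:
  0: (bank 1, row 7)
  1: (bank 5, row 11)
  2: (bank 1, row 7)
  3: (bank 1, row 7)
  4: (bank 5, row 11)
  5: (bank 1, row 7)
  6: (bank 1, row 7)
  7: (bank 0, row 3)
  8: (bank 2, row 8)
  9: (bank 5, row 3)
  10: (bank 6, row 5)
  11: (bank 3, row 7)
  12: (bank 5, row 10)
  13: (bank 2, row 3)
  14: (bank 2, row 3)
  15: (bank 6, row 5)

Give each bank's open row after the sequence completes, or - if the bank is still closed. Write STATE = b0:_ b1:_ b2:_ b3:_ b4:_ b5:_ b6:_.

STATE = b0:3 b1:7 b2:3 b3:7 b4:- b5:10 b6:5

step 0: bank1 None->7 [EMPTY]
step 1: bank5 None->11 [EMPTY]
step 2: bank1 7->7 [HIT]
step 3: bank1 7->7 [HIT]
step 4: bank5 11->11 [HIT]
step 5: bank1 7->7 [HIT]
step 6: bank1 7->7 [HIT]
step 7: bank0 None->3 [EMPTY]
step 8: bank2 None->8 [EMPTY]
step 9: bank5 11->3 [CONFLICT]
step 10: bank6 None->5 [EMPTY]
step 11: bank3 None->7 [EMPTY]
step 12: bank5 3->10 [CONFLICT]
step 13: bank2 8->3 [CONFLICT]
step 14: bank2 3->3 [HIT]
step 15: bank6 5->5 [HIT]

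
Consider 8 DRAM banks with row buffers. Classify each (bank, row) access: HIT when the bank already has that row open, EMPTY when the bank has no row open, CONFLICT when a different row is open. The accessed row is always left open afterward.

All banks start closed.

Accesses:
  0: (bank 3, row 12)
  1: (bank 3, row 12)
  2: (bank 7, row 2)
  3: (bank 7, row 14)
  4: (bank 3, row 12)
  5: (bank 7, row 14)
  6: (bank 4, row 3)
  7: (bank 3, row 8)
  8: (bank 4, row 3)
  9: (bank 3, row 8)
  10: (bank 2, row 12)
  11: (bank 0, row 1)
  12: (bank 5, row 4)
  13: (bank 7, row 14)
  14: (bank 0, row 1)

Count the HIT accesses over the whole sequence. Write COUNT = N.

#0 (3,12) E
#1 (3,12) H  (was 12)
#2 (7,2) E
#3 (7,14) C  (was 2)
#4 (3,12) H  (was 12)
#5 (7,14) H  (was 14)
#6 (4,3) E
#7 (3,8) C  (was 12)
#8 (4,3) H  (was 3)
#9 (3,8) H  (was 8)
#10 (2,12) E
#11 (0,1) E
#12 (5,4) E
#13 (7,14) H  (was 14)
#14 (0,1) H  (was 1)

COUNT = 7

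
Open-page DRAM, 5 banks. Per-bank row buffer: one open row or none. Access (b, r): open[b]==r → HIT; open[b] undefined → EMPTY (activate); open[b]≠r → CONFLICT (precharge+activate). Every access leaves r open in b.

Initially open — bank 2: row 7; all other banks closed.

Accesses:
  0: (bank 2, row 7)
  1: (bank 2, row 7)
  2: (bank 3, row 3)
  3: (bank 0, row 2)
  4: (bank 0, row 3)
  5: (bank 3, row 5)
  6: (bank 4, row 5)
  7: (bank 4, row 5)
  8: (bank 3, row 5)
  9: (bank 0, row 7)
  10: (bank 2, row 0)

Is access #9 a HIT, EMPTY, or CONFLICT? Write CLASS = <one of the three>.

CLASS = CONFLICT

0: bank 2 row 7 — prev 7 → HIT
1: bank 2 row 7 — prev 7 → HIT
2: bank 3 row 3 — prev None → EMPTY
3: bank 0 row 2 — prev None → EMPTY
4: bank 0 row 3 — prev 2 → CONFLICT
5: bank 3 row 5 — prev 3 → CONFLICT
6: bank 4 row 5 — prev None → EMPTY
7: bank 4 row 5 — prev 5 → HIT
8: bank 3 row 5 — prev 5 → HIT
9: bank 0 row 7 — prev 3 → CONFLICT
10: bank 2 row 0 — prev 7 → CONFLICT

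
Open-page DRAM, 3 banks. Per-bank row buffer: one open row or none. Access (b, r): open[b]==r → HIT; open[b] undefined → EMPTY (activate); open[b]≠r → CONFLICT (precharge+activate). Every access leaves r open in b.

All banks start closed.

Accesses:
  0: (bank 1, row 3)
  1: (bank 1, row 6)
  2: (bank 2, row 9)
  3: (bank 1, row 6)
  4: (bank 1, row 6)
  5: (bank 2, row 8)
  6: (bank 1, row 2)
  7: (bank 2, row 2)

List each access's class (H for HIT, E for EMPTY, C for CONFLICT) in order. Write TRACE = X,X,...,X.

TRACE = E,C,E,H,H,C,C,C

0: bank 1 row 3 — prev None → EMPTY
1: bank 1 row 6 — prev 3 → CONFLICT
2: bank 2 row 9 — prev None → EMPTY
3: bank 1 row 6 — prev 6 → HIT
4: bank 1 row 6 — prev 6 → HIT
5: bank 2 row 8 — prev 9 → CONFLICT
6: bank 1 row 2 — prev 6 → CONFLICT
7: bank 2 row 2 — prev 8 → CONFLICT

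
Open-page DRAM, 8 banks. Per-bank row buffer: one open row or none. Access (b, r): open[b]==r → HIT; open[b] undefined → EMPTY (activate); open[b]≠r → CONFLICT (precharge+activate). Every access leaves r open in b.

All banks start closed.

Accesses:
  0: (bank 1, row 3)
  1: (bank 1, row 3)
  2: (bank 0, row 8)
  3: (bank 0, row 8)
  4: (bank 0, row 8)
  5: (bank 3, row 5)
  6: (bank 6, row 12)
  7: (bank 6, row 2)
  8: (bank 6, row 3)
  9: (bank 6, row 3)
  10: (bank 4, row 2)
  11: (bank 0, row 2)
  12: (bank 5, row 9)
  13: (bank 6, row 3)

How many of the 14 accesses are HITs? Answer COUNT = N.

COUNT = 5

step 0: bank1 None->3 [EMPTY]
step 1: bank1 3->3 [HIT]
step 2: bank0 None->8 [EMPTY]
step 3: bank0 8->8 [HIT]
step 4: bank0 8->8 [HIT]
step 5: bank3 None->5 [EMPTY]
step 6: bank6 None->12 [EMPTY]
step 7: bank6 12->2 [CONFLICT]
step 8: bank6 2->3 [CONFLICT]
step 9: bank6 3->3 [HIT]
step 10: bank4 None->2 [EMPTY]
step 11: bank0 8->2 [CONFLICT]
step 12: bank5 None->9 [EMPTY]
step 13: bank6 3->3 [HIT]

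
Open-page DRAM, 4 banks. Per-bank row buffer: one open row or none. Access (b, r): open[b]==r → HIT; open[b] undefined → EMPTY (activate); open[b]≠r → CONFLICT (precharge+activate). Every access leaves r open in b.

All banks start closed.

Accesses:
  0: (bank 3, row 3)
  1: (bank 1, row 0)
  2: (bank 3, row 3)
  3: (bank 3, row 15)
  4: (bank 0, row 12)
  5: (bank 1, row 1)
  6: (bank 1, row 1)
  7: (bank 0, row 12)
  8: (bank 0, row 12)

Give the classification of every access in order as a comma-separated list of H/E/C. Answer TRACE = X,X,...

0: bank 3 row 3 — prev None → EMPTY
1: bank 1 row 0 — prev None → EMPTY
2: bank 3 row 3 — prev 3 → HIT
3: bank 3 row 15 — prev 3 → CONFLICT
4: bank 0 row 12 — prev None → EMPTY
5: bank 1 row 1 — prev 0 → CONFLICT
6: bank 1 row 1 — prev 1 → HIT
7: bank 0 row 12 — prev 12 → HIT
8: bank 0 row 12 — prev 12 → HIT

TRACE = E,E,H,C,E,C,H,H,H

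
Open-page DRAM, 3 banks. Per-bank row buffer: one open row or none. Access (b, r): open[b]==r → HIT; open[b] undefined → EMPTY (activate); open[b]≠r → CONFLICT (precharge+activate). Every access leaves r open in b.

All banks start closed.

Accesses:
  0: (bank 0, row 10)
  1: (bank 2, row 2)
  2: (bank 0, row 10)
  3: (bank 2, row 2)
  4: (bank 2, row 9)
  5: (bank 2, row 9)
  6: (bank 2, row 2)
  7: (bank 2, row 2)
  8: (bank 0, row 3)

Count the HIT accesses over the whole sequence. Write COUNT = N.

#0 (0,10) E
#1 (2,2) E
#2 (0,10) H  (was 10)
#3 (2,2) H  (was 2)
#4 (2,9) C  (was 2)
#5 (2,9) H  (was 9)
#6 (2,2) C  (was 9)
#7 (2,2) H  (was 2)
#8 (0,3) C  (was 10)

COUNT = 4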